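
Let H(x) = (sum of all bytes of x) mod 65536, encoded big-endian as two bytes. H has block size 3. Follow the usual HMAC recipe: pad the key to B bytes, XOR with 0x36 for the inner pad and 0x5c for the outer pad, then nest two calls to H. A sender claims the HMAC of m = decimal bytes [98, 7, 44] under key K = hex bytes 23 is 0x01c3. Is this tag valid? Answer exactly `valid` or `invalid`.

invalid

Key hex bytes 23 is 1 byte ≤ B = 3; zero-pad to 3 bytes: K' = 23 00 00.
K' ⊕ ipad = 15 36 36; K' ⊕ opad = 7f 5c 5c.
Inner hash: sum = 21+54+54+98+7+44 = 278 → 01 16.
Outer hash (recomputed tag): sum = 127+92+92+1+22 = 334 → 01 4e.
Recomputed tag = 014e; claimed = 01c3 → mismatch.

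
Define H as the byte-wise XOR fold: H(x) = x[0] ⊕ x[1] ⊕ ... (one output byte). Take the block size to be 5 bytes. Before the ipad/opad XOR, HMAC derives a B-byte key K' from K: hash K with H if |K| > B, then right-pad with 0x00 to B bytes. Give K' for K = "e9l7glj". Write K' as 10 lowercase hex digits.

6600000000

|K| = 7 > B = 5, so first hash the key.
H(K): XOR 65⊕39⊕6c⊕37⊕67⊕6c⊕6a = 66.
Zero-pad H(K) = 66 to 5 bytes: K' = 66 00 00 00 00.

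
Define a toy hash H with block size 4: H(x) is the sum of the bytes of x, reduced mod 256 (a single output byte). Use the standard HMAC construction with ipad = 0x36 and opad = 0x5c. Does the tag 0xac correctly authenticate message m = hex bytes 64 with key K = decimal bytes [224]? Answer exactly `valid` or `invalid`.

valid

Key decimal bytes [224] = e0 is 1 byte ≤ B = 4; zero-pad to 4 bytes: K' = e0 00 00 00.
K' ⊕ ipad = d6 36 36 36; K' ⊕ opad = bc 5c 5c 5c.
Inner hash: sum = 214+54+54+54+100 = 476; mod 256 = 220 → dc.
Outer hash (recomputed tag): sum = 188+92+92+92+220 = 684; mod 256 = 172 → ac.
Recomputed tag = ac; claimed = ac → match.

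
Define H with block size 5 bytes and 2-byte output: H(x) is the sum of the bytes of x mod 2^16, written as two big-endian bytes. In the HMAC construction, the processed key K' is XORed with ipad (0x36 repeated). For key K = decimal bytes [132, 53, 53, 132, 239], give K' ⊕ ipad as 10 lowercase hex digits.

b20303b2d9

Key decimal bytes [132, 53, 53, 132, 239] = 84 35 35 84 ef is exactly B = 5 bytes: K' = 84 35 35 84 ef.
XOR each byte with 0x36: 84⊕36=b2, 35⊕36=03, 35⊕36=03, 84⊕36=b2, ef⊕36=d9.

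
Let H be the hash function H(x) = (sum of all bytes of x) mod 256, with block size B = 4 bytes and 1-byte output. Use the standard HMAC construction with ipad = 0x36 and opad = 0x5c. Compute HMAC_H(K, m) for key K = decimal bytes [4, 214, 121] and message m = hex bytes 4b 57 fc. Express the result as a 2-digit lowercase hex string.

Key decimal bytes [4, 214, 121] = 04 d6 79 is 3 bytes ≤ B = 4; zero-pad to 4 bytes: K' = 04 d6 79 00.
K' ⊕ ipad = 32 e0 4f 36.  K' ⊕ opad = 58 8a 25 5c.
Inner input = (K'⊕ipad) ∥ m = 32 e0 4f 36 ∥ 4b 57 fc.
Inner hash: sum = 50+224+79+54+75+87+252 = 821; mod 256 = 53 → 35.
Outer input = (K'⊕opad) ∥ inner = 58 8a 25 5c ∥ 35.
Outer hash (tag): sum = 88+138+37+92+53 = 408; mod 256 = 152 → 98.

98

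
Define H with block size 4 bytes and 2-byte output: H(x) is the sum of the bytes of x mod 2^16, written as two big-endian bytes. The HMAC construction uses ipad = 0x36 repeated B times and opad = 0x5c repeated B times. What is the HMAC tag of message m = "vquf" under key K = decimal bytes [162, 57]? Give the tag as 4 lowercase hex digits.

02ee

Key decimal bytes [162, 57] = a2 39 is 2 bytes ≤ B = 4; zero-pad to 4 bytes: K' = a2 39 00 00.
K' ⊕ ipad = 94 0f 36 36.  K' ⊕ opad = fe 65 5c 5c.
Inner input = (K'⊕ipad) ∥ m = 94 0f 36 36 ∥ 76 71 75 66.
Inner hash: sum = 148+15+54+54+118+113+117+102 = 721 → 02 d1.
Outer input = (K'⊕opad) ∥ inner = fe 65 5c 5c ∥ 02 d1.
Outer hash (tag): sum = 254+101+92+92+2+209 = 750 → 02 ee.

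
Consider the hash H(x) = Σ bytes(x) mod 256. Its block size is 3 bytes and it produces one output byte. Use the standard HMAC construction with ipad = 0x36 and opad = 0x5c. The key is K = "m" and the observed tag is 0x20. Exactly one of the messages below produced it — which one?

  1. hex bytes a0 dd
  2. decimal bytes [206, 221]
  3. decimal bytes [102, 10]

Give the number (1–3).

3

Key "m" = 6d is 1 byte ≤ B = 3; zero-pad to 3 bytes: K' = 6d 00 00.
K' ⊕ ipad = 5b 36 36; K' ⊕ opad = 31 5c 5c.
m1: inner = H(5b 36 36 a0 dd) = 44; tag = H(31 5c 5c 44) = 2d
m2: inner = H(5b 36 36 ce dd) = 72; tag = H(31 5c 5c 72) = 5b
m3: inner = H(5b 36 36 66 0a) = 37; tag = H(31 5c 5c 37) = 20 ← matches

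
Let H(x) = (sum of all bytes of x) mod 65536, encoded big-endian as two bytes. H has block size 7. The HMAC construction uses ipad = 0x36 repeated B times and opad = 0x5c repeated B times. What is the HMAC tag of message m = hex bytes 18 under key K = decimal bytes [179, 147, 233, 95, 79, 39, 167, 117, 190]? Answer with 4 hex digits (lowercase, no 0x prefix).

Key decimal bytes [179, 147, 233, 95, 79, 39, 167, 117, 190] = b3 93 e9 5f 4f 27 a7 75 be is 9 bytes > B = 7, so hash it first: H(key) = 04 de, then zero-pad to 7 bytes: K' = 04 de 00 00 00 00 00.
K' ⊕ ipad = 32 e8 36 36 36 36 36.  K' ⊕ opad = 58 82 5c 5c 5c 5c 5c.
Inner input = (K'⊕ipad) ∥ m = 32 e8 36 36 36 36 36 ∥ 18.
Inner hash: sum = 50+232+54+54+54+54+54+24 = 576 → 02 40.
Outer input = (K'⊕opad) ∥ inner = 58 82 5c 5c 5c 5c 5c ∥ 02 40.
Outer hash (tag): sum = 88+130+92+92+92+92+92+2+64 = 744 → 02 e8.

02e8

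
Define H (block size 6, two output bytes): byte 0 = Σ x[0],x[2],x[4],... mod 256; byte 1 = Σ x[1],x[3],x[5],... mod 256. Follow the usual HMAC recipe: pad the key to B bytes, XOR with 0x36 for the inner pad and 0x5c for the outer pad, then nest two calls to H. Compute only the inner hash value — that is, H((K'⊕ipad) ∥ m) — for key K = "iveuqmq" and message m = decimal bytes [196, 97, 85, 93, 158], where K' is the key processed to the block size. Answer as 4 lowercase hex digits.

a998

Key "iveuqmq" = 69 76 65 75 71 6d 71 is 7 bytes > B = 6, so hash it first: H(key) = b0 58, then zero-pad to 6 bytes: K' = b0 58 00 00 00 00.
K' ⊕ ipad = 86 6e 36 36 36 36.
Inner input = 86 6e 36 36 36 36 ∥ c4 61 55 5d 9e.
Inner hash: even-index sum = 681 mod 256 = 169; odd-index sum = 408 mod 256 = 152 → a9 98.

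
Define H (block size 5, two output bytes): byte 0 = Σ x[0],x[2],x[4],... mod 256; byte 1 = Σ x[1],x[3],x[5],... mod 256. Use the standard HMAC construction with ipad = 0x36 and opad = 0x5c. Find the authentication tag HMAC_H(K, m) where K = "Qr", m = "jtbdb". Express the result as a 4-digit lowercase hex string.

Key "Qr" = 51 72 is 2 bytes ≤ B = 5; zero-pad to 5 bytes: K' = 51 72 00 00 00.
K' ⊕ ipad = 67 44 36 36 36.  K' ⊕ opad = 0d 2e 5c 5c 5c.
Inner input = (K'⊕ipad) ∥ m = 67 44 36 36 36 ∥ 6a 74 62 64 62.
Inner hash: even-index sum = 427 mod 256 = 171; odd-index sum = 424 mod 256 = 168 → ab a8.
Outer input = (K'⊕opad) ∥ inner = 0d 2e 5c 5c 5c ∥ ab a8.
Outer hash (tag): even-index sum = 365 mod 256 = 109; odd-index sum = 309 mod 256 = 53 → 6d 35.

6d35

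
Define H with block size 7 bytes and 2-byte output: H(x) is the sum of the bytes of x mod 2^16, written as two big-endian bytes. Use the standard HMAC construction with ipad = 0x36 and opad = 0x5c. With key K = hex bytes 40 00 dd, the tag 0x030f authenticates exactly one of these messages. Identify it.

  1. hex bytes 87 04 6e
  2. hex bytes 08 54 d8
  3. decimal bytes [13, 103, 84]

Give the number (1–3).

2

Key hex bytes 40 00 dd is 3 bytes ≤ B = 7; zero-pad to 7 bytes: K' = 40 00 dd 00 00 00 00.
K' ⊕ ipad = 76 36 eb 36 36 36 36; K' ⊕ opad = 1c 5c 81 5c 5c 5c 5c.
m1: inner = H(76 36 eb 36 36 36 36 87 04 6e) = 03 68; tag = H(1c 5c 81 5c 5c 5c 5c 03 68) = 02d4
m2: inner = H(76 36 eb 36 36 36 36 08 54 d8) = 03 a3; tag = H(1c 5c 81 5c 5c 5c 5c 03 a3) = 030f ← matches
m3: inner = H(76 36 eb 36 36 36 36 0d 67 54) = 03 37; tag = H(1c 5c 81 5c 5c 5c 5c 03 37) = 02a3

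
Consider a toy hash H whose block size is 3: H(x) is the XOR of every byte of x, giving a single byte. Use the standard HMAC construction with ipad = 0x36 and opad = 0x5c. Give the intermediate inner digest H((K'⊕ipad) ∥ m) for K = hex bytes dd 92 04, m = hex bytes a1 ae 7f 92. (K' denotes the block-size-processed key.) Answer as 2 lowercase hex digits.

Key hex bytes dd 92 04 is exactly B = 3 bytes: K' = dd 92 04.
K' ⊕ ipad = eb a4 32.
Inner input = eb a4 32 ∥ a1 ae 7f 92.
Inner hash: XOR eb⊕a4⊕32⊕a1⊕ae⊕7f⊕92 = 9f.

9f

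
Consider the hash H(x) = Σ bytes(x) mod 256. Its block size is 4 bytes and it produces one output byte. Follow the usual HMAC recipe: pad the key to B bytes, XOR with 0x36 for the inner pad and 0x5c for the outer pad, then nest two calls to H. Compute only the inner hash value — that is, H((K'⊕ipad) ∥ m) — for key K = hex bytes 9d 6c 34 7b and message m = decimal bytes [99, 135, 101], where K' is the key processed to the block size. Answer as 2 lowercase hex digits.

Key hex bytes 9d 6c 34 7b is exactly B = 4 bytes: K' = 9d 6c 34 7b.
K' ⊕ ipad = ab 5a 02 4d.
Inner input = ab 5a 02 4d ∥ 63 87 65.
Inner hash: sum = 171+90+2+77+99+135+101 = 675; mod 256 = 163 → a3.

a3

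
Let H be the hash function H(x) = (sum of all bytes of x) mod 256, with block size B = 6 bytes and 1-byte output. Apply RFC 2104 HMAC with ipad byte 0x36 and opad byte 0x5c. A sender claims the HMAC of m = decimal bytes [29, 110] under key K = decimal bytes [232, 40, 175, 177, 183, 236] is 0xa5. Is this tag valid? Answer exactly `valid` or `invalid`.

Key decimal bytes [232, 40, 175, 177, 183, 236] = e8 28 af b1 b7 ec is exactly B = 6 bytes: K' = e8 28 af b1 b7 ec.
K' ⊕ ipad = de 1e 99 87 81 da; K' ⊕ opad = b4 74 f3 ed eb b0.
Inner hash: sum = 222+30+153+135+129+218+29+110 = 1026; mod 256 = 2 → 02.
Outer hash (recomputed tag): sum = 180+116+243+237+235+176+2 = 1189; mod 256 = 165 → a5.
Recomputed tag = a5; claimed = a5 → match.

valid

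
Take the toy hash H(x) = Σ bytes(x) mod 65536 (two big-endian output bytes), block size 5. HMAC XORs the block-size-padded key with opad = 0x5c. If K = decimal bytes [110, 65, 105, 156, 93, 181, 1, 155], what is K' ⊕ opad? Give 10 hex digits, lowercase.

5f3e5c5c5c

Key decimal bytes [110, 65, 105, 156, 93, 181, 1, 155] = 6e 41 69 9c 5d b5 01 9b is 8 bytes > B = 5, so hash it first: H(key) = 03 62, then zero-pad to 5 bytes: K' = 03 62 00 00 00.
XOR each byte with 0x5c: 03⊕5c=5f, 62⊕5c=3e, 00⊕5c=5c, 00⊕5c=5c, 00⊕5c=5c.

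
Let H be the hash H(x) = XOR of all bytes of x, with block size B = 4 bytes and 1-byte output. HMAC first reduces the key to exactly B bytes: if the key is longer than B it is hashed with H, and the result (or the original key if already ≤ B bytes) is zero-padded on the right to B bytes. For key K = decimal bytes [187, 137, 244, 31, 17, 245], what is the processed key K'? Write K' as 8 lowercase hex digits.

3d000000

|K| = 6 > B = 4, so first hash the key.
H(K): XOR bb⊕89⊕f4⊕1f⊕11⊕f5 = 3d.
Zero-pad H(K) = 3d to 4 bytes: K' = 3d 00 00 00.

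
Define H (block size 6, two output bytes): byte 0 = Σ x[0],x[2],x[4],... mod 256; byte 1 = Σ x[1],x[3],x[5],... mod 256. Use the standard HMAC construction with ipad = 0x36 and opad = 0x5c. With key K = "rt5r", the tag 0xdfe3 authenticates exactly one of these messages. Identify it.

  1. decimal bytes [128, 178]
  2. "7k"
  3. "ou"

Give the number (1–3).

3

Key "rt5r" = 72 74 35 72 is 4 bytes ≤ B = 6; zero-pad to 6 bytes: K' = 72 74 35 72 00 00.
K' ⊕ ipad = 44 42 03 44 36 36; K' ⊕ opad = 2e 28 69 2e 5c 5c.
m1: inner = H(44 42 03 44 36 36 80 b2) = fd 6e; tag = H(2e 28 69 2e 5c 5c fd 6e) = f020
m2: inner = H(44 42 03 44 36 36 37 6b) = b4 27; tag = H(2e 28 69 2e 5c 5c b4 27) = a7d9
m3: inner = H(44 42 03 44 36 36 6f 75) = ec 31; tag = H(2e 28 69 2e 5c 5c ec 31) = dfe3 ← matches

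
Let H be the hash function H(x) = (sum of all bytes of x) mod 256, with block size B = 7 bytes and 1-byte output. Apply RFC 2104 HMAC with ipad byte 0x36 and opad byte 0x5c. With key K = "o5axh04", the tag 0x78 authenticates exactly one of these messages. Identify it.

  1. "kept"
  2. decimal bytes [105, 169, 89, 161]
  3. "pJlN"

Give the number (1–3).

Key "o5axh04" = 6f 35 61 78 68 30 34 is exactly B = 7 bytes: K' = 6f 35 61 78 68 30 34.
K' ⊕ ipad = 59 03 57 4e 5e 06 02; K' ⊕ opad = 33 69 3d 24 34 6c 68.
m1: inner = H(59 03 57 4e 5e 06 02 6b 65 70 74) = 1b; tag = H(33 69 3d 24 34 6c 68 1b) = 20
m2: inner = H(59 03 57 4e 5e 06 02 69 a9 59 a1) = 73; tag = H(33 69 3d 24 34 6c 68 73) = 78 ← matches
m3: inner = H(59 03 57 4e 5e 06 02 70 4a 6c 4e) = db; tag = H(33 69 3d 24 34 6c 68 db) = e0

2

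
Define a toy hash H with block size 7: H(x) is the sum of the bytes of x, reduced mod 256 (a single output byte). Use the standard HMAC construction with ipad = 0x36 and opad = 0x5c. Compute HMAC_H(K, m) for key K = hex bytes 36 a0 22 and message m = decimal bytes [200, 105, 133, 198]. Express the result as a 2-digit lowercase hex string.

Key hex bytes 36 a0 22 is 3 bytes ≤ B = 7; zero-pad to 7 bytes: K' = 36 a0 22 00 00 00 00.
K' ⊕ ipad = 00 96 14 36 36 36 36.  K' ⊕ opad = 6a fc 7e 5c 5c 5c 5c.
Inner input = (K'⊕ipad) ∥ m = 00 96 14 36 36 36 36 ∥ c8 69 85 c6.
Inner hash: sum = 0+150+20+54+54+54+54+200+105+133+198 = 1022; mod 256 = 254 → fe.
Outer input = (K'⊕opad) ∥ inner = 6a fc 7e 5c 5c 5c 5c ∥ fe.
Outer hash (tag): sum = 106+252+126+92+92+92+92+254 = 1106; mod 256 = 82 → 52.

52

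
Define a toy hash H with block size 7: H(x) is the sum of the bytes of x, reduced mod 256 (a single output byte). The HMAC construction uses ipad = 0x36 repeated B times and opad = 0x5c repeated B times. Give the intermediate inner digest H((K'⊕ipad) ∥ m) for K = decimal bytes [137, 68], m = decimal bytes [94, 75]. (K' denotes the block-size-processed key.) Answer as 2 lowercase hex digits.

Key decimal bytes [137, 68] = 89 44 is 2 bytes ≤ B = 7; zero-pad to 7 bytes: K' = 89 44 00 00 00 00 00.
K' ⊕ ipad = bf 72 36 36 36 36 36.
Inner input = bf 72 36 36 36 36 36 ∥ 5e 4b.
Inner hash: sum = 191+114+54+54+54+54+54+94+75 = 744; mod 256 = 232 → e8.

e8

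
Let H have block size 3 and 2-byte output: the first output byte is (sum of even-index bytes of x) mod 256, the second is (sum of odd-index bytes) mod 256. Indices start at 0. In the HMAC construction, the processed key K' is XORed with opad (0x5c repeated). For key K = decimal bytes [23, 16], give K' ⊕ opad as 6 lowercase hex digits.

Key decimal bytes [23, 16] = 17 10 is 2 bytes ≤ B = 3; zero-pad to 3 bytes: K' = 17 10 00.
XOR each byte with 0x5c: 17⊕5c=4b, 10⊕5c=4c, 00⊕5c=5c.

4b4c5c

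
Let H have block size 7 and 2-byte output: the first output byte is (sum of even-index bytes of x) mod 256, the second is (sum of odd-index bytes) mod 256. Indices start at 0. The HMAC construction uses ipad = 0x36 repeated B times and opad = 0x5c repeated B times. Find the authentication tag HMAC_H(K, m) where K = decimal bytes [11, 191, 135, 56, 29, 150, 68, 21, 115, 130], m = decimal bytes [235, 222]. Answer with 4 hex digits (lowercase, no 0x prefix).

Key decimal bytes [11, 191, 135, 56, 29, 150, 68, 21, 115, 130] = 0b bf 87 38 1d 96 44 15 73 82 is 10 bytes > B = 7, so hash it first: H(key) = 66 24, then zero-pad to 7 bytes: K' = 66 24 00 00 00 00 00.
K' ⊕ ipad = 50 12 36 36 36 36 36.  K' ⊕ opad = 3a 78 5c 5c 5c 5c 5c.
Inner input = (K'⊕ipad) ∥ m = 50 12 36 36 36 36 36 ∥ eb de.
Inner hash: even-index sum = 464 mod 256 = 208; odd-index sum = 361 mod 256 = 105 → d0 69.
Outer input = (K'⊕opad) ∥ inner = 3a 78 5c 5c 5c 5c 5c ∥ d0 69.
Outer hash (tag): even-index sum = 439 mod 256 = 183; odd-index sum = 512 mod 256 = 0 → b7 00.

b700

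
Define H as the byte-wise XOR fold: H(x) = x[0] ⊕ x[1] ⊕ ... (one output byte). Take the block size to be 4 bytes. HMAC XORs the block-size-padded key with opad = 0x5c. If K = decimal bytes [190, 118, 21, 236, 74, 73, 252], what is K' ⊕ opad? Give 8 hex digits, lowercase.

925c5c5c

Key decimal bytes [190, 118, 21, 236, 74, 73, 252] = be 76 15 ec 4a 49 fc is 7 bytes > B = 4, so hash it first: H(key) = ce, then zero-pad to 4 bytes: K' = ce 00 00 00.
XOR each byte with 0x5c: ce⊕5c=92, 00⊕5c=5c, 00⊕5c=5c, 00⊕5c=5c.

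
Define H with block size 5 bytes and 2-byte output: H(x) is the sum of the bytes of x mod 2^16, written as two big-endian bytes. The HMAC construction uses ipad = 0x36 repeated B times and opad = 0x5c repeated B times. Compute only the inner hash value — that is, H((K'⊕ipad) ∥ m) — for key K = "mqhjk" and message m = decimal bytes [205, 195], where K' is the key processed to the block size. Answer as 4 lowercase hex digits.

0349

Key "mqhjk" = 6d 71 68 6a 6b is exactly B = 5 bytes: K' = 6d 71 68 6a 6b.
K' ⊕ ipad = 5b 47 5e 5c 5d.
Inner input = 5b 47 5e 5c 5d ∥ cd c3.
Inner hash: sum = 91+71+94+92+93+205+195 = 841 → 03 49.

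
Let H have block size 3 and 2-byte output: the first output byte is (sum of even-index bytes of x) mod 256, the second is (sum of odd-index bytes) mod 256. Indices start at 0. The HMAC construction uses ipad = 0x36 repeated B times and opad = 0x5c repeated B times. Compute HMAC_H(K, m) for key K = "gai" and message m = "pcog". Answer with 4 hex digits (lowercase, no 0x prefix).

a6b7

Key "gai" = 67 61 69 is exactly B = 3 bytes: K' = 67 61 69.
K' ⊕ ipad = 51 57 5f.  K' ⊕ opad = 3b 3d 35.
Inner input = (K'⊕ipad) ∥ m = 51 57 5f ∥ 70 63 6f 67.
Inner hash: even-index sum = 378 mod 256 = 122; odd-index sum = 310 mod 256 = 54 → 7a 36.
Outer input = (K'⊕opad) ∥ inner = 3b 3d 35 ∥ 7a 36.
Outer hash (tag): even-index sum = 166 mod 256 = 166; odd-index sum = 183 mod 256 = 183 → a6 b7.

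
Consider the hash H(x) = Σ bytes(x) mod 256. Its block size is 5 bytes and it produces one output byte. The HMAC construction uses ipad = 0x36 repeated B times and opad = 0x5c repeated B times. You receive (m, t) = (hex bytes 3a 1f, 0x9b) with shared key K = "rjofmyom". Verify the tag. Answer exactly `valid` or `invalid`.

Key "rjofmyom" = 72 6a 6f 66 6d 79 6f 6d is 8 bytes > B = 5, so hash it first: H(key) = 73, then zero-pad to 5 bytes: K' = 73 00 00 00 00.
K' ⊕ ipad = 45 36 36 36 36; K' ⊕ opad = 2f 5c 5c 5c 5c.
Inner hash: sum = 69+54+54+54+54+58+31 = 374; mod 256 = 118 → 76.
Outer hash (recomputed tag): sum = 47+92+92+92+92+118 = 533; mod 256 = 21 → 15.
Recomputed tag = 15; claimed = 9b → mismatch.

invalid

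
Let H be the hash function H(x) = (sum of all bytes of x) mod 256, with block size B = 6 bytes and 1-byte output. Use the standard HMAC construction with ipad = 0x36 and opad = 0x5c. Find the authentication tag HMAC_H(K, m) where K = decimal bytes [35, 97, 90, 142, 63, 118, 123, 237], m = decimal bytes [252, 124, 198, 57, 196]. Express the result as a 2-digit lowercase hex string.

Key decimal bytes [35, 97, 90, 142, 63, 118, 123, 237] = 23 61 5a 8e 3f 76 7b ed is 8 bytes > B = 6, so hash it first: H(key) = 89, then zero-pad to 6 bytes: K' = 89 00 00 00 00 00.
K' ⊕ ipad = bf 36 36 36 36 36.  K' ⊕ opad = d5 5c 5c 5c 5c 5c.
Inner input = (K'⊕ipad) ∥ m = bf 36 36 36 36 36 ∥ fc 7c c6 39 c4.
Inner hash: sum = 191+54+54+54+54+54+252+124+198+57+196 = 1288; mod 256 = 8 → 08.
Outer input = (K'⊕opad) ∥ inner = d5 5c 5c 5c 5c 5c ∥ 08.
Outer hash (tag): sum = 213+92+92+92+92+92+8 = 681; mod 256 = 169 → a9.

a9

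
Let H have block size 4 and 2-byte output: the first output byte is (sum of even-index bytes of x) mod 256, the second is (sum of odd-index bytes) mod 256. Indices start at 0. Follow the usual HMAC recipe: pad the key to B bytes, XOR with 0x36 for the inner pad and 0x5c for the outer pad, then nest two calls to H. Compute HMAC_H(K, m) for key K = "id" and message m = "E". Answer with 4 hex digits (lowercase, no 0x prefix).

Key "id" = 69 64 is 2 bytes ≤ B = 4; zero-pad to 4 bytes: K' = 69 64 00 00.
K' ⊕ ipad = 5f 52 36 36.  K' ⊕ opad = 35 38 5c 5c.
Inner input = (K'⊕ipad) ∥ m = 5f 52 36 36 ∥ 45.
Inner hash: even-index sum = 218 mod 256 = 218; odd-index sum = 136 mod 256 = 136 → da 88.
Outer input = (K'⊕opad) ∥ inner = 35 38 5c 5c ∥ da 88.
Outer hash (tag): even-index sum = 363 mod 256 = 107; odd-index sum = 284 mod 256 = 28 → 6b 1c.

6b1c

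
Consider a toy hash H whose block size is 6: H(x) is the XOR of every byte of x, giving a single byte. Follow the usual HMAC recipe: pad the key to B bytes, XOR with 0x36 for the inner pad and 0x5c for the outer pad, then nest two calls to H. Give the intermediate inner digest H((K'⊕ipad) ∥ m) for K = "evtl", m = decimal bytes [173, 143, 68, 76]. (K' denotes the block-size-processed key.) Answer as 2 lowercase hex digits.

Key "evtl" = 65 76 74 6c is 4 bytes ≤ B = 6; zero-pad to 6 bytes: K' = 65 76 74 6c 00 00.
K' ⊕ ipad = 53 40 42 5a 36 36.
Inner input = 53 40 42 5a 36 36 ∥ ad 8f 44 4c.
Inner hash: XOR 53⊕40⊕42⊕5a⊕36⊕36⊕ad⊕8f⊕44⊕4c = 21.

21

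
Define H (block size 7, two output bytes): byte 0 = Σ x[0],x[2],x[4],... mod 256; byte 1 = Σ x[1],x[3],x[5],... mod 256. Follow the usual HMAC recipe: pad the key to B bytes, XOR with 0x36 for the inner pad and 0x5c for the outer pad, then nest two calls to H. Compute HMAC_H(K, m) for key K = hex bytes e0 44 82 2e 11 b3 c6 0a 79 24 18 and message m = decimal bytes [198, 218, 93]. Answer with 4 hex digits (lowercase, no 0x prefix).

9e3f

Key hex bytes e0 44 82 2e 11 b3 c6 0a 79 24 18 is 11 bytes > B = 7, so hash it first: H(key) = ca 53, then zero-pad to 7 bytes: K' = ca 53 00 00 00 00 00.
K' ⊕ ipad = fc 65 36 36 36 36 36.  K' ⊕ opad = 96 0f 5c 5c 5c 5c 5c.
Inner input = (K'⊕ipad) ∥ m = fc 65 36 36 36 36 36 ∥ c6 da 5d.
Inner hash: even-index sum = 632 mod 256 = 120; odd-index sum = 500 mod 256 = 244 → 78 f4.
Outer input = (K'⊕opad) ∥ inner = 96 0f 5c 5c 5c 5c 5c ∥ 78 f4.
Outer hash (tag): even-index sum = 670 mod 256 = 158; odd-index sum = 319 mod 256 = 63 → 9e 3f.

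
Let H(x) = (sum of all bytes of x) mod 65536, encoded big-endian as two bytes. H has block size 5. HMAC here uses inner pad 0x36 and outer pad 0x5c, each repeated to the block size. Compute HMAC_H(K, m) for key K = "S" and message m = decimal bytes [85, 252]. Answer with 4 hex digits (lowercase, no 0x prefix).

Key "S" = 53 is 1 byte ≤ B = 5; zero-pad to 5 bytes: K' = 53 00 00 00 00.
K' ⊕ ipad = 65 36 36 36 36.  K' ⊕ opad = 0f 5c 5c 5c 5c.
Inner input = (K'⊕ipad) ∥ m = 65 36 36 36 36 ∥ 55 fc.
Inner hash: sum = 101+54+54+54+54+85+252 = 654 → 02 8e.
Outer input = (K'⊕opad) ∥ inner = 0f 5c 5c 5c 5c ∥ 02 8e.
Outer hash (tag): sum = 15+92+92+92+92+2+142 = 527 → 02 0f.

020f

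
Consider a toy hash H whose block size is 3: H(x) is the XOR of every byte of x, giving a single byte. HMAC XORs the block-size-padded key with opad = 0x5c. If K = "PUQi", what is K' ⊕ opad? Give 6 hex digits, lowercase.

Key "PUQi" = 50 55 51 69 is 4 bytes > B = 3, so hash it first: H(key) = 3d, then zero-pad to 3 bytes: K' = 3d 00 00.
XOR each byte with 0x5c: 3d⊕5c=61, 00⊕5c=5c, 00⊕5c=5c.

615c5c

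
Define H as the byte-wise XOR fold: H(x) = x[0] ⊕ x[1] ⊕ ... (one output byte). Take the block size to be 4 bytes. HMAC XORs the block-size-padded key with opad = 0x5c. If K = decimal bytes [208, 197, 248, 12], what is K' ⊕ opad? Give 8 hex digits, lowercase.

Key decimal bytes [208, 197, 248, 12] = d0 c5 f8 0c is exactly B = 4 bytes: K' = d0 c5 f8 0c.
XOR each byte with 0x5c: d0⊕5c=8c, c5⊕5c=99, f8⊕5c=a4, 0c⊕5c=50.

8c99a450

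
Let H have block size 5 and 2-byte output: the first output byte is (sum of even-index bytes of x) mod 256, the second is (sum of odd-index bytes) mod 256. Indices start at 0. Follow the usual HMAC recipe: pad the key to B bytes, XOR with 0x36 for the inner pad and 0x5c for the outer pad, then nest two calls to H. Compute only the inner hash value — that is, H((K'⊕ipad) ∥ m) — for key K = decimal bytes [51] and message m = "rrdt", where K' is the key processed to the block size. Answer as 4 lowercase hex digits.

5742

Key decimal bytes [51] = 33 is 1 byte ≤ B = 5; zero-pad to 5 bytes: K' = 33 00 00 00 00.
K' ⊕ ipad = 05 36 36 36 36.
Inner input = 05 36 36 36 36 ∥ 72 72 64 74.
Inner hash: even-index sum = 343 mod 256 = 87; odd-index sum = 322 mod 256 = 66 → 57 42.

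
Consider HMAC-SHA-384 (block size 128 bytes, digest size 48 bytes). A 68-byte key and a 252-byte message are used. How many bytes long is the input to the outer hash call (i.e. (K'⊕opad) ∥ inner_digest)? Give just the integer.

176

Key is 68 ≤ 128 bytes, zero-padded: |K'| = 128.
Outer input = (K'⊕opad) ∥ H(inner) → 128 + 48 = 176 bytes.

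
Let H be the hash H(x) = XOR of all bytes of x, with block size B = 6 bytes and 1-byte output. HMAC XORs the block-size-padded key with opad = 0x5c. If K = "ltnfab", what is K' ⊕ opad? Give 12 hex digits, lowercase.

3028323a3d3e

Key "ltnfab" = 6c 74 6e 66 61 62 is exactly B = 6 bytes: K' = 6c 74 6e 66 61 62.
XOR each byte with 0x5c: 6c⊕5c=30, 74⊕5c=28, 6e⊕5c=32, 66⊕5c=3a, 61⊕5c=3d, 62⊕5c=3e.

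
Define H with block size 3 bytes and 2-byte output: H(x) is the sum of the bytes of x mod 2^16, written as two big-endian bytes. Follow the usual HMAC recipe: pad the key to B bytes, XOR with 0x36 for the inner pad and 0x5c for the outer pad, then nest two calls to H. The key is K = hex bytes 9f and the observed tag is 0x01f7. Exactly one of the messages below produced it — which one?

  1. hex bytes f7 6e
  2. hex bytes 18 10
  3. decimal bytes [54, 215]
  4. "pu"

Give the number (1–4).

Key hex bytes 9f is 1 byte ≤ B = 3; zero-pad to 3 bytes: K' = 9f 00 00.
K' ⊕ ipad = a9 36 36; K' ⊕ opad = c3 5c 5c.
m1: inner = H(a9 36 36 f7 6e) = 02 7a; tag = H(c3 5c 5c 02 7a) = 01f7 ← matches
m2: inner = H(a9 36 36 18 10) = 01 3d; tag = H(c3 5c 5c 01 3d) = 01b9
m3: inner = H(a9 36 36 36 d7) = 02 22; tag = H(c3 5c 5c 02 22) = 019f
m4: inner = H(a9 36 36 70 75) = 01 fa; tag = H(c3 5c 5c 01 fa) = 0276

1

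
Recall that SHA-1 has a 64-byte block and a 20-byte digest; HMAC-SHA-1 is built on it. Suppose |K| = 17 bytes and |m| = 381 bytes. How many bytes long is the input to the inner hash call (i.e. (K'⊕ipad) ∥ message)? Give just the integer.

Key is 17 ≤ 64 bytes, zero-padded: |K'| = 64.
Inner input = (K'⊕ipad) ∥ m → 64 + 381 = 445 bytes.

445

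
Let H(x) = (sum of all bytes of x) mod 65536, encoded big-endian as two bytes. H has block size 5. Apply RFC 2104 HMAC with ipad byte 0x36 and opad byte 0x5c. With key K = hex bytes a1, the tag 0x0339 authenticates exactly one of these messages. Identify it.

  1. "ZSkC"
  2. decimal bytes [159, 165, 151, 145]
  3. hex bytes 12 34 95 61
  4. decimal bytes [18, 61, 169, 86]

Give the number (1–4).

Key hex bytes a1 is 1 byte ≤ B = 5; zero-pad to 5 bytes: K' = a1 00 00 00 00.
K' ⊕ ipad = 97 36 36 36 36; K' ⊕ opad = fd 5c 5c 5c 5c.
m1: inner = H(97 36 36 36 36 5a 53 6b 43) = 02 ca; tag = H(fd 5c 5c 5c 5c 02 ca) = 0339 ← matches
m2: inner = H(97 36 36 36 36 9f a5 97 91) = 03 db; tag = H(fd 5c 5c 5c 5c 03 db) = 034b
m3: inner = H(97 36 36 36 36 12 34 95 61) = 02 ab; tag = H(fd 5c 5c 5c 5c 02 ab) = 031a
m4: inner = H(97 36 36 36 36 12 3d a9 56) = 02 bd; tag = H(fd 5c 5c 5c 5c 02 bd) = 032c

1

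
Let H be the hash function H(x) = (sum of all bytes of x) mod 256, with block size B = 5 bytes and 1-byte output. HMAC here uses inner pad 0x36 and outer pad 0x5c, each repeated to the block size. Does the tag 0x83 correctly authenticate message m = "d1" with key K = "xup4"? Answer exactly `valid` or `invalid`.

invalid

Key "xup4" = 78 75 70 34 is 4 bytes ≤ B = 5; zero-pad to 5 bytes: K' = 78 75 70 34 00.
K' ⊕ ipad = 4e 43 46 02 36; K' ⊕ opad = 24 29 2c 68 5c.
Inner hash: sum = 78+67+70+2+54+100+49 = 420; mod 256 = 164 → a4.
Outer hash (recomputed tag): sum = 36+41+44+104+92+164 = 481; mod 256 = 225 → e1.
Recomputed tag = e1; claimed = 83 → mismatch.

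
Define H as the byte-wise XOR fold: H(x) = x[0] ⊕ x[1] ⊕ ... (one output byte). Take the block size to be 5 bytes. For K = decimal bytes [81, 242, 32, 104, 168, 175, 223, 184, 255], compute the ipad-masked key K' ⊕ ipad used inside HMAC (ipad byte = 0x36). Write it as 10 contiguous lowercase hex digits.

Key decimal bytes [81, 242, 32, 104, 168, 175, 223, 184, 255] = 51 f2 20 68 a8 af df b8 ff is 9 bytes > B = 5, so hash it first: H(key) = 74, then zero-pad to 5 bytes: K' = 74 00 00 00 00.
XOR each byte with 0x36: 74⊕36=42, 00⊕36=36, 00⊕36=36, 00⊕36=36, 00⊕36=36.

4236363636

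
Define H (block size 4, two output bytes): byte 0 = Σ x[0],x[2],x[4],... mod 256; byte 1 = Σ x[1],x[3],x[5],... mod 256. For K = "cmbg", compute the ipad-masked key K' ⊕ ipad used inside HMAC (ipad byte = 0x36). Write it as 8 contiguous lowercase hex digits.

555b5451

Key "cmbg" = 63 6d 62 67 is exactly B = 4 bytes: K' = 63 6d 62 67.
XOR each byte with 0x36: 63⊕36=55, 6d⊕36=5b, 62⊕36=54, 67⊕36=51.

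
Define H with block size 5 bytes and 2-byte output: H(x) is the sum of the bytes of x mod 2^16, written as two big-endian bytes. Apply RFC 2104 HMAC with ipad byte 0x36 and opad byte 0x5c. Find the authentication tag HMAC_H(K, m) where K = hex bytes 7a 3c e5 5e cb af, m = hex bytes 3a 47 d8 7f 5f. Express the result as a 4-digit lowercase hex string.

Key hex bytes 7a 3c e5 5e cb af is 6 bytes > B = 5, so hash it first: H(key) = 03 73, then zero-pad to 5 bytes: K' = 03 73 00 00 00.
K' ⊕ ipad = 35 45 36 36 36.  K' ⊕ opad = 5f 2f 5c 5c 5c.
Inner input = (K'⊕ipad) ∥ m = 35 45 36 36 36 ∥ 3a 47 d8 7f 5f.
Inner hash: sum = 53+69+54+54+54+58+71+216+127+95 = 851 → 03 53.
Outer input = (K'⊕opad) ∥ inner = 5f 2f 5c 5c 5c ∥ 03 53.
Outer hash (tag): sum = 95+47+92+92+92+3+83 = 504 → 01 f8.

01f8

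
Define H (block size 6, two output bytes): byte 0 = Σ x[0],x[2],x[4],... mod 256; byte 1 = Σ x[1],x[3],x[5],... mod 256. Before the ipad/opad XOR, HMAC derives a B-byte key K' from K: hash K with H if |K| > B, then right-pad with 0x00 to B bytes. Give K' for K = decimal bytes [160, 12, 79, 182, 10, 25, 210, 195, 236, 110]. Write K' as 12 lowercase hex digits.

b70c00000000

|K| = 10 > B = 6, so first hash the key.
H(K): even-index sum = 695 mod 256 = 183; odd-index sum = 524 mod 256 = 12 → b7 0c.
Zero-pad H(K) = b7 0c to 6 bytes: K' = b7 0c 00 00 00 00.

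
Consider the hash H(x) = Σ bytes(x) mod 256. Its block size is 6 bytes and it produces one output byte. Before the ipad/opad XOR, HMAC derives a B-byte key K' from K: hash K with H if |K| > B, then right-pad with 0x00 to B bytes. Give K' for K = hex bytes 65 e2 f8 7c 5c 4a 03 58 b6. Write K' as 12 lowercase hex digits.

|K| = 9 > B = 6, so first hash the key.
H(K): sum = 101+226+248+124+92+74+3+88+182 = 1138; mod 256 = 114 → 72.
Zero-pad H(K) = 72 to 6 bytes: K' = 72 00 00 00 00 00.

720000000000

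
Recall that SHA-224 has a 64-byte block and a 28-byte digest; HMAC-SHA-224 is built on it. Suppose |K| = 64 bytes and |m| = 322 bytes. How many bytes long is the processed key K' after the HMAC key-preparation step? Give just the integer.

Key is 64 ≤ 64 bytes, zero-padded: |K'| = 64.

64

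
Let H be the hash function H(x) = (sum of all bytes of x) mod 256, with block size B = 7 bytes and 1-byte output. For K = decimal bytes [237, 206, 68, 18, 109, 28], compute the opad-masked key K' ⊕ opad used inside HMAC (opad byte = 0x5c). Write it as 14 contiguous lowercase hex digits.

Key decimal bytes [237, 206, 68, 18, 109, 28] = ed ce 44 12 6d 1c is 6 bytes ≤ B = 7; zero-pad to 7 bytes: K' = ed ce 44 12 6d 1c 00.
XOR each byte with 0x5c: ed⊕5c=b1, ce⊕5c=92, 44⊕5c=18, 12⊕5c=4e, 6d⊕5c=31, 1c⊕5c=40, 00⊕5c=5c.

b192184e31405c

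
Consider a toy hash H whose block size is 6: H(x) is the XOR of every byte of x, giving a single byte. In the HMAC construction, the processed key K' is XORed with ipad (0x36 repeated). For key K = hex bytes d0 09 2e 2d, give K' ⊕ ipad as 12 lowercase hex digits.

e63f181b3636

Key hex bytes d0 09 2e 2d is 4 bytes ≤ B = 6; zero-pad to 6 bytes: K' = d0 09 2e 2d 00 00.
XOR each byte with 0x36: d0⊕36=e6, 09⊕36=3f, 2e⊕36=18, 2d⊕36=1b, 00⊕36=36, 00⊕36=36.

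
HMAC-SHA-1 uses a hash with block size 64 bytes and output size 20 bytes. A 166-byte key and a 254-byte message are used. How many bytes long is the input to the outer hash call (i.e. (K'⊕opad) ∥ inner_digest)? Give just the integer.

84

Key is 166 > 64 bytes, so it is hashed to 20 bytes then zero-padded to 64: |K'| = 64.
Outer input = (K'⊕opad) ∥ H(inner) → 64 + 20 = 84 bytes.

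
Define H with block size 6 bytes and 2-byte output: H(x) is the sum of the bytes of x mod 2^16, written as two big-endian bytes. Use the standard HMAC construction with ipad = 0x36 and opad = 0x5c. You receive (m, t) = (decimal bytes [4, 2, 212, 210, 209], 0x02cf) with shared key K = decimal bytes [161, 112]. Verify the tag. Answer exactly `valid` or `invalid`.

valid

Key decimal bytes [161, 112] = a1 70 is 2 bytes ≤ B = 6; zero-pad to 6 bytes: K' = a1 70 00 00 00 00.
K' ⊕ ipad = 97 46 36 36 36 36; K' ⊕ opad = fd 2c 5c 5c 5c 5c.
Inner hash: sum = 151+70+54+54+54+54+4+2+212+210+209 = 1074 → 04 32.
Outer hash (recomputed tag): sum = 253+44+92+92+92+92+4+50 = 719 → 02 cf.
Recomputed tag = 02cf; claimed = 02cf → match.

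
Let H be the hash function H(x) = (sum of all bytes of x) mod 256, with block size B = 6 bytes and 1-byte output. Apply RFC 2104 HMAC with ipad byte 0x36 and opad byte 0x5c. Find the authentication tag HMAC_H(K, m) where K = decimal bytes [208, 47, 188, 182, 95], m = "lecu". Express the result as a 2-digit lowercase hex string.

Key decimal bytes [208, 47, 188, 182, 95] = d0 2f bc b6 5f is 5 bytes ≤ B = 6; zero-pad to 6 bytes: K' = d0 2f bc b6 5f 00.
K' ⊕ ipad = e6 19 8a 80 69 36.  K' ⊕ opad = 8c 73 e0 ea 03 5c.
Inner input = (K'⊕ipad) ∥ m = e6 19 8a 80 69 36 ∥ 6c 65 63 75.
Inner hash: sum = 230+25+138+128+105+54+108+101+99+117 = 1105; mod 256 = 81 → 51.
Outer input = (K'⊕opad) ∥ inner = 8c 73 e0 ea 03 5c ∥ 51.
Outer hash (tag): sum = 140+115+224+234+3+92+81 = 889; mod 256 = 121 → 79.

79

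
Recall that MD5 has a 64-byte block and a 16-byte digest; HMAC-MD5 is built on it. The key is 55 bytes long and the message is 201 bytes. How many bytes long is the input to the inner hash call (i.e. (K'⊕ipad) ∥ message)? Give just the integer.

Key is 55 ≤ 64 bytes, zero-padded: |K'| = 64.
Inner input = (K'⊕ipad) ∥ m → 64 + 201 = 265 bytes.

265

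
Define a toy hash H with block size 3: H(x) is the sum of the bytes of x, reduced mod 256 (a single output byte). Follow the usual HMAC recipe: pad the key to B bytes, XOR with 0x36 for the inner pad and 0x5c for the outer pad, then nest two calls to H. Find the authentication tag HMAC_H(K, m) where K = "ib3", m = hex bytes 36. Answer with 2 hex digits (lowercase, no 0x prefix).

d0

Key "ib3" = 69 62 33 is exactly B = 3 bytes: K' = 69 62 33.
K' ⊕ ipad = 5f 54 05.  K' ⊕ opad = 35 3e 6f.
Inner input = (K'⊕ipad) ∥ m = 5f 54 05 ∥ 36.
Inner hash: sum = 95+84+5+54 = 238 → ee.
Outer input = (K'⊕opad) ∥ inner = 35 3e 6f ∥ ee.
Outer hash (tag): sum = 53+62+111+238 = 464; mod 256 = 208 → d0.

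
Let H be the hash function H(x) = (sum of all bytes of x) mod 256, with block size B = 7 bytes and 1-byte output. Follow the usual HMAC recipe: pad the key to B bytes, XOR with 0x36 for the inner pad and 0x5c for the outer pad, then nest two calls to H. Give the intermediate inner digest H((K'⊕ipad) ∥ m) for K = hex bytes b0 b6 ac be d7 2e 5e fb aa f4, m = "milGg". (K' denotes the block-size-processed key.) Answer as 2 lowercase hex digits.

2e

Key hex bytes b0 b6 ac be d7 2e 5e fb aa f4 is 10 bytes > B = 7, so hash it first: H(key) = cc, then zero-pad to 7 bytes: K' = cc 00 00 00 00 00 00.
K' ⊕ ipad = fa 36 36 36 36 36 36.
Inner input = fa 36 36 36 36 36 36 ∥ 6d 69 6c 47 67.
Inner hash: sum = 250+54+54+54+54+54+54+109+105+108+71+103 = 1070; mod 256 = 46 → 2e.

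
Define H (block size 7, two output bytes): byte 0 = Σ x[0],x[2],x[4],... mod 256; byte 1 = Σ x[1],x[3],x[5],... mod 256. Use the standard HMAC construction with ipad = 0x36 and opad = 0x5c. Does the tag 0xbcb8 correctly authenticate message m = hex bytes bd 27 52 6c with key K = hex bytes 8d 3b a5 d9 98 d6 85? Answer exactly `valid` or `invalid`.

invalid

Key hex bytes 8d 3b a5 d9 98 d6 85 is exactly B = 7 bytes: K' = 8d 3b a5 d9 98 d6 85.
K' ⊕ ipad = bb 0d 93 ef ae e0 b3; K' ⊕ opad = d1 67 f9 85 c4 8a d9.
Inner hash: even-index sum = 834 mod 256 = 66; odd-index sum = 747 mod 256 = 235 → 42 eb.
Outer hash (recomputed tag): even-index sum = 1106 mod 256 = 82; odd-index sum = 440 mod 256 = 184 → 52 b8.
Recomputed tag = 52b8; claimed = bcb8 → mismatch.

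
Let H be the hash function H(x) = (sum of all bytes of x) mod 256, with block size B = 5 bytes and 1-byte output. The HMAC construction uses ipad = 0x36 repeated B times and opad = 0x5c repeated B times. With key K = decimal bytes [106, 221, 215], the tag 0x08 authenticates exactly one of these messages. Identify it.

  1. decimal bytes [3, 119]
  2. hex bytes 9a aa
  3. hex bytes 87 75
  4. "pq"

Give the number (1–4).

1

Key decimal bytes [106, 221, 215] = 6a dd d7 is 3 bytes ≤ B = 5; zero-pad to 5 bytes: K' = 6a dd d7 00 00.
K' ⊕ ipad = 5c eb e1 36 36; K' ⊕ opad = 36 81 8b 5c 5c.
m1: inner = H(5c eb e1 36 36 03 77) = 0e; tag = H(36 81 8b 5c 5c 0e) = 08 ← matches
m2: inner = H(5c eb e1 36 36 9a aa) = d8; tag = H(36 81 8b 5c 5c d8) = d2
m3: inner = H(5c eb e1 36 36 87 75) = 90; tag = H(36 81 8b 5c 5c 90) = 8a
m4: inner = H(5c eb e1 36 36 70 71) = 75; tag = H(36 81 8b 5c 5c 75) = 6f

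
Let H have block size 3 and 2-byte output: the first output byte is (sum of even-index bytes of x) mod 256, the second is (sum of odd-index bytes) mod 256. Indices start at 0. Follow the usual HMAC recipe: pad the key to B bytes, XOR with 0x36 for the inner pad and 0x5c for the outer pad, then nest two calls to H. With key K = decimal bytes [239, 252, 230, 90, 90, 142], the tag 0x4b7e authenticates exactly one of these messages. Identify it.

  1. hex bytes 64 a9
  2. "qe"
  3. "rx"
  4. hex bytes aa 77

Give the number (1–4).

Key decimal bytes [239, 252, 230, 90, 90, 142] = ef fc e6 5a 5a 8e is 6 bytes > B = 3, so hash it first: H(key) = 2f e4, then zero-pad to 3 bytes: K' = 2f e4 00.
K' ⊕ ipad = 19 d2 36; K' ⊕ opad = 73 b8 5c.
m1: inner = H(19 d2 36 64 a9) = f8 36; tag = H(73 b8 5c f8 36) = 05b0
m2: inner = H(19 d2 36 71 65) = b4 43; tag = H(73 b8 5c b4 43) = 126c
m3: inner = H(19 d2 36 72 78) = c7 44; tag = H(73 b8 5c c7 44) = 137f
m4: inner = H(19 d2 36 aa 77) = c6 7c; tag = H(73 b8 5c c6 7c) = 4b7e ← matches

4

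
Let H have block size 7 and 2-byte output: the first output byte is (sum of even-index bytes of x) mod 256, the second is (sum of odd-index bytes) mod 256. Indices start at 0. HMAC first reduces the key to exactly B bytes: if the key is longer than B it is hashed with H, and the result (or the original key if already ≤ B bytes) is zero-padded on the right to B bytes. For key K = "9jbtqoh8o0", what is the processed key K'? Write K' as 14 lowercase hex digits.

e3b50000000000

|K| = 10 > B = 7, so first hash the key.
H(K): even-index sum = 483 mod 256 = 227; odd-index sum = 437 mod 256 = 181 → e3 b5.
Zero-pad H(K) = e3 b5 to 7 bytes: K' = e3 b5 00 00 00 00 00.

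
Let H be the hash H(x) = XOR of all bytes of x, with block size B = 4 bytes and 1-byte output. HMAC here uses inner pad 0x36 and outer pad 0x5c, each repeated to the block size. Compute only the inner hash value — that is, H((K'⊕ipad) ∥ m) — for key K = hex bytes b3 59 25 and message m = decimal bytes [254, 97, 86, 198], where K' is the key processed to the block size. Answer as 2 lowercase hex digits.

Key hex bytes b3 59 25 is 3 bytes ≤ B = 4; zero-pad to 4 bytes: K' = b3 59 25 00.
K' ⊕ ipad = 85 6f 13 36.
Inner input = 85 6f 13 36 ∥ fe 61 56 c6.
Inner hash: XOR 85⊕6f⊕13⊕36⊕fe⊕61⊕56⊕c6 = c0.

c0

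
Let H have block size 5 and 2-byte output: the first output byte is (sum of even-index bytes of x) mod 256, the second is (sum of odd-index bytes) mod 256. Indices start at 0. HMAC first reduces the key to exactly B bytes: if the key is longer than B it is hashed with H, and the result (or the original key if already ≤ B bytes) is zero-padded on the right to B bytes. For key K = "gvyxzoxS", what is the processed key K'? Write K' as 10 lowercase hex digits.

d2b0000000

|K| = 8 > B = 5, so first hash the key.
H(K): even-index sum = 466 mod 256 = 210; odd-index sum = 432 mod 256 = 176 → d2 b0.
Zero-pad H(K) = d2 b0 to 5 bytes: K' = d2 b0 00 00 00.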